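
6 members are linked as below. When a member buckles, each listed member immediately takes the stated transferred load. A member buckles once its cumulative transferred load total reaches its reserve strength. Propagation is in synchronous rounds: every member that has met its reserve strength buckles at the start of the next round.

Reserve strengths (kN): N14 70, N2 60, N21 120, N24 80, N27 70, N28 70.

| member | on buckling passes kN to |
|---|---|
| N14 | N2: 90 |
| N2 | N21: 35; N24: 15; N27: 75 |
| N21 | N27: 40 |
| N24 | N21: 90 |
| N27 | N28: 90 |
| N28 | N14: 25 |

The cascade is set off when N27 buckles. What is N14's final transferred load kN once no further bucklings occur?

Round 1 — N27 buckles (initial).
  N28: +90 → 90 ≥ 70
Round 2 — N28 buckles.
  N14: +25 → 25 < 70
No further bucklings.

25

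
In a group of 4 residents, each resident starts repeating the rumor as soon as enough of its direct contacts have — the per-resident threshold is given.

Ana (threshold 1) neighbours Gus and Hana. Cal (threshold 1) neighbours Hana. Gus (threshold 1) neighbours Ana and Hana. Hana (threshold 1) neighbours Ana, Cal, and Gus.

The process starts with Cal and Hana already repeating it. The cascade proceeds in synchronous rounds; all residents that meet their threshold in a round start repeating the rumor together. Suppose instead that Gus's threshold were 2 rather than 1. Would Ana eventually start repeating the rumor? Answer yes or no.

yes

With Gus's threshold at 2:
Round 1 — Cal, Hana start repeating the rumor (initial).
Round 2 — checking thresholds:
  Ana: 1 of 2 neighbours ≥ 1, starts repeating the rumor.
  Gus: 1 of 2 neighbours < 2, holds.
Round 3 — checking thresholds:
  Gus: 2 of 2 neighbours ≥ 2, starts repeating the rumor.
Round 4 — no new spreads; cascade stops.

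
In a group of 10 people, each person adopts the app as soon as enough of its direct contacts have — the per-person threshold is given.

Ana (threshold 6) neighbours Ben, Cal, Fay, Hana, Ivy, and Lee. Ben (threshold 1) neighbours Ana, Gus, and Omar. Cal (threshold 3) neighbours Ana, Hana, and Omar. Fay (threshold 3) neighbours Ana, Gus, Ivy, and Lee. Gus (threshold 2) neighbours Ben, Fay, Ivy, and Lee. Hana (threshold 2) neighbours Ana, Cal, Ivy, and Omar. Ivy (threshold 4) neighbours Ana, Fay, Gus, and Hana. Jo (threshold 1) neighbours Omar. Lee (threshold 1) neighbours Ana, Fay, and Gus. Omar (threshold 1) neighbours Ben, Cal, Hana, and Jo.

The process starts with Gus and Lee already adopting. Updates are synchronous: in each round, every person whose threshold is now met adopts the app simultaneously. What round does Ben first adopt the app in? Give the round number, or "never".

Round 1 — Gus, Lee adopt the app (initial).
Round 2 — checking thresholds:
  Ana: 1 of 6 neighbours < 6, holds.
  Ben: 1 of 3 neighbours ≥ 1, adopts the app.
  Fay: 2 of 4 neighbours < 3, holds.
  Ivy: 1 of 4 neighbours < 4, holds.
Round 3 — checking thresholds:
  Ana: 2 of 6 neighbours < 6, holds.
  Fay: 2 of 4 neighbours < 3, holds.
  Ivy: 1 of 4 neighbours < 4, holds.
  Omar: 1 of 4 neighbours ≥ 1, adopts the app.
Round 4 — checking thresholds:
  Ana: 2 of 6 neighbours < 6, holds.
  Cal: 1 of 3 neighbours < 3, holds.
  Fay: 2 of 4 neighbours < 3, holds.
  Hana: 1 of 4 neighbours < 2, holds.
  Ivy: 1 of 4 neighbours < 4, holds.
  Jo: 1 of 1 neighbours ≥ 1, adopts the app.
Round 5 — no new adoptions; cascade stops.

2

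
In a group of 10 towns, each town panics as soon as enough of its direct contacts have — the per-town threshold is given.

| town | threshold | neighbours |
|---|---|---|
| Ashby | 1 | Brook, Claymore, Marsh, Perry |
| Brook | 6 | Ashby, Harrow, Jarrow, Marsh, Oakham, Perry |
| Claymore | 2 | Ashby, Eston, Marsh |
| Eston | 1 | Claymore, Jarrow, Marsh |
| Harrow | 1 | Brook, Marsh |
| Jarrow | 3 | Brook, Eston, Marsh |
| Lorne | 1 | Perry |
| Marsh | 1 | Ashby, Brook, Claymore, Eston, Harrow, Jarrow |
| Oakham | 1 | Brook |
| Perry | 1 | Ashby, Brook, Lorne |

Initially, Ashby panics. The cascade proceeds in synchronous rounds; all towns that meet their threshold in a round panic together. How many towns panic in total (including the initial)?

Round 1 — Ashby panics (initial).
Round 2 — checking thresholds:
  Brook: 1 of 6 neighbours < 6, below threshold.
  Claymore: 1 of 3 neighbours < 2, below threshold.
  Marsh: 1 of 6 neighbours ≥ 1, panics.
  Perry: 1 of 3 neighbours ≥ 1, panics.
Round 3 — checking thresholds:
  Brook: 3 of 6 neighbours < 6, below threshold.
  Claymore: 2 of 3 neighbours ≥ 2, panics.
  Eston: 1 of 3 neighbours ≥ 1, panics.
  Harrow: 1 of 2 neighbours ≥ 1, panics.
  Jarrow: 1 of 3 neighbours < 3, below threshold.
  Lorne: 1 of 1 neighbours ≥ 1, panics.
Round 4 — no new panics; cascade stops.

7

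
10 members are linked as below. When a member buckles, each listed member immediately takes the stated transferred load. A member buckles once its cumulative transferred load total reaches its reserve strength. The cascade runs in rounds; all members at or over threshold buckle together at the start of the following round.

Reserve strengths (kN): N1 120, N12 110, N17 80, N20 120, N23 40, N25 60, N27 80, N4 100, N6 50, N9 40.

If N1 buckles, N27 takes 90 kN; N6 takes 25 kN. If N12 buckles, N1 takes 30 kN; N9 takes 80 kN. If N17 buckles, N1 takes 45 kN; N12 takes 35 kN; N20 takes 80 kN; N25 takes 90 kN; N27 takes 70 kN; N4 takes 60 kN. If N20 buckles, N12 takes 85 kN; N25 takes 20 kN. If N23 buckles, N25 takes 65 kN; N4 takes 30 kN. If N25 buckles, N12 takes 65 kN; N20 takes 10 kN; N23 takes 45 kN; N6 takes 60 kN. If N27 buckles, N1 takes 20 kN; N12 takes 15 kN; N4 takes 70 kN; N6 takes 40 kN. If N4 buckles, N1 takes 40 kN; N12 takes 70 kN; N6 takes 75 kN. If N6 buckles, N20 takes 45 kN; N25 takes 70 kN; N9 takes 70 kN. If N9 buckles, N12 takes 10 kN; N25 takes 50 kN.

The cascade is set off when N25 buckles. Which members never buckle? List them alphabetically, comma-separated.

Round 1 — N25 buckles (initial).
  N12: +65 → 65 < 110
  N20: +10 → 10 < 120
  N23: +45 → 45 ≥ 40
  N6: +60 → 60 ≥ 50
Round 2 — N23, N6 buckle.
  N20: +45 → 55 < 120
  N4: +30 → 30 < 100
  N9: +70 → 70 ≥ 40
Round 3 — N9 buckles.
  N12: +10 → 75 < 110
No further bucklings.

N1, N12, N17, N20, N27, N4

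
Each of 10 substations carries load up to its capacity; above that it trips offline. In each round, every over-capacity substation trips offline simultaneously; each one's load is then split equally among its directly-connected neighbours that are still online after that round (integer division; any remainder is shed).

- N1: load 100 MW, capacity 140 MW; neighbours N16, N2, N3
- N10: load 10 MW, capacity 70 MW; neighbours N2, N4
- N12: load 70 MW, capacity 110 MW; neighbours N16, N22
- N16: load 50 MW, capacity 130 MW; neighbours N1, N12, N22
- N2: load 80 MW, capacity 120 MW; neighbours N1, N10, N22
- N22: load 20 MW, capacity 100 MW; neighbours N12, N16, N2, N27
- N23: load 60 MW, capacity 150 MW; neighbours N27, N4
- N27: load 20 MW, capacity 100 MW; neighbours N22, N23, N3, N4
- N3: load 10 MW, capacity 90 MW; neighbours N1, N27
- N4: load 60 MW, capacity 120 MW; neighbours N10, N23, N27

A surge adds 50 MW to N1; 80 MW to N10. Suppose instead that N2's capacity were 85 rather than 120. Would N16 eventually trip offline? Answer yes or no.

yes

With N2's capacity at 85:
Round 1 — N1 at 150 > 140; N10 at 90 > 70. N1, N10 trip offline.
  N1 sheds 150 MW to N16, N2, N3: 50 each.
    N16: 50+50 = 100 ≤ 130
    N2: 80+50 = 130 > 85
    N3: 10+50 = 60 ≤ 90
  N10 sheds 90 MW to N2, N4: 45 each.
    N2: 130+45 = 175 > 85
    N4: 60+45 = 105 ≤ 120
Round 2 — N2 trips offline.
  N2 sheds 175 MW to N22: 175 each.
    N22: 20+175 = 195 > 100
Round 3 — N22 trips offline.
  N22 sheds 195 MW to N12, N16, N27: 65 each.
    N12: 70+65 = 135 > 110
    N16: 100+65 = 165 > 130
    N27: 20+65 = 85 ≤ 100
Round 4 — N12, N16 trip offline.
  N12 sheds 135 MW: no online neighbours, lost.
  N16 sheds 165 MW: no online neighbours, lost.
No further trips.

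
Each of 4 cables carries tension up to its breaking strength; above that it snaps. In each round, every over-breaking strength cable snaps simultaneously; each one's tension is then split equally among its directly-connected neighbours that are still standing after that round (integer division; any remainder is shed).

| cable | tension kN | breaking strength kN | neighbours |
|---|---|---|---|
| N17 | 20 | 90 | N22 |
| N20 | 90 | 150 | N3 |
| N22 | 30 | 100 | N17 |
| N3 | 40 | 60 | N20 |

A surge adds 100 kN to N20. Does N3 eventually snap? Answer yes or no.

Round 1 — N20 at 190 > 150. N20 snaps.
  N20 sheds 190 kN to N3: 190 each.
    N3: 40+190 = 230 > 60
Round 2 — N3 snaps.
  N3 sheds 230 kN: no online neighbours, lost.
No further breaks.

yes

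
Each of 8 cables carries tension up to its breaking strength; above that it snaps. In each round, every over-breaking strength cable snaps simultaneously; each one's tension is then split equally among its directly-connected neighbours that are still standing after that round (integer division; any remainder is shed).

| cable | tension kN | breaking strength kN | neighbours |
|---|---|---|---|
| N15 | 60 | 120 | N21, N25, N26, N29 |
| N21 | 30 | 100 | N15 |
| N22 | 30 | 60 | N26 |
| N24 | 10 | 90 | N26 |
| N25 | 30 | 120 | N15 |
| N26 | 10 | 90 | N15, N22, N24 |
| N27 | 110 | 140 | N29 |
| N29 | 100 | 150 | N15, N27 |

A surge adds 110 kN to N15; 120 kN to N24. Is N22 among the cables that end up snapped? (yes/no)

yes

Round 1 — N15 at 170 > 120; N24 at 130 > 90. N15, N24 snap.
  N15 sheds 170 kN to N21, N25, N26, N29: 42 each (2 lost).
    N21: 30+42 = 72 ≤ 100
    N25: 30+42 = 72 ≤ 120
    N26: 10+42 = 52 ≤ 90
    N29: 100+42 = 142 ≤ 150
  N24 sheds 130 kN to N26: 130 each.
    N26: 52+130 = 182 > 90
Round 2 — N26 snaps.
  N26 sheds 182 kN to N22: 182 each.
    N22: 30+182 = 212 > 60
Round 3 — N22 snaps.
  N22 sheds 212 kN: no online neighbours, lost.
No further breaks.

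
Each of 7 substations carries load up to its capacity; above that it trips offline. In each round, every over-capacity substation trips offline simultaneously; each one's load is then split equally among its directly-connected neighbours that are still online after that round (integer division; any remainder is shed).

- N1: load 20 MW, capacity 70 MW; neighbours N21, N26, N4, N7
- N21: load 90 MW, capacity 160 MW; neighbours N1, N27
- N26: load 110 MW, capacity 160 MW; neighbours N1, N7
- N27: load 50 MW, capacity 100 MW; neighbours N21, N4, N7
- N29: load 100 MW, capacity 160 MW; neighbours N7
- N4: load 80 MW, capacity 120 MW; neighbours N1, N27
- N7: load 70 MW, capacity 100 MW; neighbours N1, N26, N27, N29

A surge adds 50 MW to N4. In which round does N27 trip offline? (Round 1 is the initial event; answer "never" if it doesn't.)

2

Round 1 — N4 at 130 > 120. N4 trips offline.
  N4 sheds 130 MW to N1, N27: 65 each.
    N1: 20+65 = 85 > 70
    N27: 50+65 = 115 > 100
Round 2 — N1, N27 trip offline.
  N1 sheds 85 MW to N21, N26, N7: 28 each (1 lost).
    N21: 90+28 = 118 ≤ 160
    N26: 110+28 = 138 ≤ 160
    N7: 70+28 = 98 ≤ 100
  N27 sheds 115 MW to N21, N7: 57 each (1 lost).
    N21: 118+57 = 175 > 160
    N7: 98+57 = 155 > 100
Round 3 — N21, N7 trip offline.
  N21 sheds 175 MW: no online neighbours, lost.
  N7 sheds 155 MW to N26, N29: 77 each (1 lost).
    N26: 138+77 = 215 > 160
    N29: 100+77 = 177 > 160
Round 4 — N26, N29 trip offline.
  N26 sheds 215 MW: no online neighbours, lost.
  N29 sheds 177 MW: no online neighbours, lost.
No further trips.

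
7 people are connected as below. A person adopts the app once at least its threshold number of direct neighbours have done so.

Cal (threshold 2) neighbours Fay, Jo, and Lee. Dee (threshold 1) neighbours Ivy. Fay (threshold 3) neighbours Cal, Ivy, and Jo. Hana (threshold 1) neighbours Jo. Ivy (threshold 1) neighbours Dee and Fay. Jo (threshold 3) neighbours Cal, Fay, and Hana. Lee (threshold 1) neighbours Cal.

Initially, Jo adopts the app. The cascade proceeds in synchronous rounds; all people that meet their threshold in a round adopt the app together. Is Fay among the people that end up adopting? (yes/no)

no

Round 1 — Jo adopts the app (initial).
Round 2 — checking thresholds:
  Cal: 1 of 3 neighbours < 2, not yet.
  Fay: 1 of 3 neighbours < 3, not yet.
  Hana: 1 of 1 neighbours ≥ 1, adopts the app.
Round 3 — no new adoptions; cascade stops.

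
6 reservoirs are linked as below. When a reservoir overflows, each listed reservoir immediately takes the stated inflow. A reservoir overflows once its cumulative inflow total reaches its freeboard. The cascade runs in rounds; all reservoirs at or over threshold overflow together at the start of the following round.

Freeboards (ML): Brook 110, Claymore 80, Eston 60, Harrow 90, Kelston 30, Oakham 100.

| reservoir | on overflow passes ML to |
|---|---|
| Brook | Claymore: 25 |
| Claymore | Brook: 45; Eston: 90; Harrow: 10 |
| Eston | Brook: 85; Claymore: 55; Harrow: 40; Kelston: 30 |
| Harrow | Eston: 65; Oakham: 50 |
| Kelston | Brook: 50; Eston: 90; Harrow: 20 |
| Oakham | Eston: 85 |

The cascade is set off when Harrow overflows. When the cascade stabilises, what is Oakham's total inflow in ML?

Round 1 — Harrow overflows (initial).
  Eston: +65 → 65 ≥ 60
  Oakham: +50 → 50 < 100
Round 2 — Eston overflows.
  Brook: +85 → 85 < 110
  Claymore: +55 → 55 < 80
  Kelston: +30 → 30 ≥ 30
Round 3 — Kelston overflows.
  Brook: +50 → 135 ≥ 110
Round 4 — Brook overflows.
  Claymore: +25 → 80 ≥ 80
Round 5 — Claymore overflows.
No further overflows.

50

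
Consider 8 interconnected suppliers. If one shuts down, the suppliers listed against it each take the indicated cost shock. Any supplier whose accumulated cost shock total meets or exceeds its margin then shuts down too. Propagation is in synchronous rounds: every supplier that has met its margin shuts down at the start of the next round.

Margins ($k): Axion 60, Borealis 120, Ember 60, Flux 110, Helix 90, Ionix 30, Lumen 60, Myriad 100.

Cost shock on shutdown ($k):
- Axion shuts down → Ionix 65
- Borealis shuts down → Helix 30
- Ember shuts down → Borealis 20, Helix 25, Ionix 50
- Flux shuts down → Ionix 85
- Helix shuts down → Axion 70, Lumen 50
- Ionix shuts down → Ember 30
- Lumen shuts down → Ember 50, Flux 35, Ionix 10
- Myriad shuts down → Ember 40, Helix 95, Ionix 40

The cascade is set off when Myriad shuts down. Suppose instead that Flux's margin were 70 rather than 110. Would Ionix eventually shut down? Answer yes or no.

With Flux's margin at 70:
Round 1 — Myriad shuts down (initial).
  Ember: +40 → 40 < 60
  Helix: +95 → 95 ≥ 90
  Ionix: +40 → 40 ≥ 30
Round 2 — Helix, Ionix shut down.
  Axion: +70 → 70 ≥ 60
  Ember: +30 → 70 ≥ 60
  Lumen: +50 → 50 < 60
Round 3 — Axion, Ember shut down.
  Borealis: +20 → 20 < 120
No further shutdowns.

yes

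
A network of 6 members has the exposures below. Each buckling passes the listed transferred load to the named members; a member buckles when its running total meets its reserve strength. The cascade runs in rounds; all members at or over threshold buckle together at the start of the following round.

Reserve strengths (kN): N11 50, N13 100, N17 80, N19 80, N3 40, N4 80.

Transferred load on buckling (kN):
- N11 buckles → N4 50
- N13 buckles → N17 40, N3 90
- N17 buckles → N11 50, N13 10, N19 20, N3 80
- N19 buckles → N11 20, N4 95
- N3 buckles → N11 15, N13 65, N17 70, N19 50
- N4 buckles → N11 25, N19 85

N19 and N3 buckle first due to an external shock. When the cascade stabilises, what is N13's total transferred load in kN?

65

Round 1 — N19, N3 buckle (initial).
  N11: +20+15 → 35 < 50
  N13: +65 → 65 < 100
  N17: +70 → 70 < 80
  N4: +95 → 95 ≥ 80
Round 2 — N4 buckles.
  N11: +25 → 60 ≥ 50
Round 3 — N11 buckles.
No further bucklings.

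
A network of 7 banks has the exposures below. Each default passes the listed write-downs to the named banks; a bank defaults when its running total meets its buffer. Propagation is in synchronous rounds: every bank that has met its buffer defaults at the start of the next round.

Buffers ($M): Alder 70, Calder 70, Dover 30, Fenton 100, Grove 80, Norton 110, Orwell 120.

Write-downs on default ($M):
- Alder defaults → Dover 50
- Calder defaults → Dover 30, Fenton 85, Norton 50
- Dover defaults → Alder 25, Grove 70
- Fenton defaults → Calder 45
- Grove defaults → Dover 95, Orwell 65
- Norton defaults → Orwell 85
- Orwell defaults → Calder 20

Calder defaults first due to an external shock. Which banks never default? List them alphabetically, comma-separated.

Alder, Fenton, Grove, Norton, Orwell

Round 1 — Calder defaults (initial).
  Dover: +30 → 30 ≥ 30
  Fenton: +85 → 85 < 100
  Norton: +50 → 50 < 110
Round 2 — Dover defaults.
  Alder: +25 → 25 < 70
  Grove: +70 → 70 < 80
No further defaults.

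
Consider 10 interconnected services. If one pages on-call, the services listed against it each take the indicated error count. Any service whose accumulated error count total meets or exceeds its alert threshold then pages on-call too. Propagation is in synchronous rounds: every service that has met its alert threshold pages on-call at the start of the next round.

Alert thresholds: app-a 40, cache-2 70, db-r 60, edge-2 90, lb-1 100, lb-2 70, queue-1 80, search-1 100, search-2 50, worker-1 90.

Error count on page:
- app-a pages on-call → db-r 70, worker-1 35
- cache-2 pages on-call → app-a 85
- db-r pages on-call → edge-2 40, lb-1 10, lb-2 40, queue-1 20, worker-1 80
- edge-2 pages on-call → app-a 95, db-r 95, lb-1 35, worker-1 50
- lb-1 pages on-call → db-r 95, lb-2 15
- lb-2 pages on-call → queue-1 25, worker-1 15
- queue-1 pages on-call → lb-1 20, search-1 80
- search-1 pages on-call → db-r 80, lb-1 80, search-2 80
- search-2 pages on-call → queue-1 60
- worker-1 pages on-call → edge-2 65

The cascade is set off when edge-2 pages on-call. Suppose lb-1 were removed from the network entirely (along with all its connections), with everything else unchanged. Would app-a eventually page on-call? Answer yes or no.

With lb-1 removed:
Round 1 — edge-2 pages on-call (initial).
  app-a: +95 → 95 ≥ 40
  db-r: +95 → 95 ≥ 60
  worker-1: +50 → 50 < 90
Round 2 — app-a, db-r page on-call.
  lb-2: +40 → 40 < 70
  queue-1: +20 → 20 < 80
  worker-1: +35+80 → 165 ≥ 90
Round 3 — worker-1 pages on-call.
No further pages.

yes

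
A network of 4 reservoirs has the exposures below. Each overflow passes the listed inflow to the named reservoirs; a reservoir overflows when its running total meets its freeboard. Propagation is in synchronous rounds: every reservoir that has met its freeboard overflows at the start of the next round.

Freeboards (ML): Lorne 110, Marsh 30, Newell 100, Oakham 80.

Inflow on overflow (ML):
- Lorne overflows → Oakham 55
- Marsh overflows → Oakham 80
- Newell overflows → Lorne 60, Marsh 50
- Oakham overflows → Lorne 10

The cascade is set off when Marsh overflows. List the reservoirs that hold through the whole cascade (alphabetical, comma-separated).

Lorne, Newell

Round 1 — Marsh overflows (initial).
  Oakham: +80 → 80 ≥ 80
Round 2 — Oakham overflows.
  Lorne: +10 → 10 < 110
No further overflows.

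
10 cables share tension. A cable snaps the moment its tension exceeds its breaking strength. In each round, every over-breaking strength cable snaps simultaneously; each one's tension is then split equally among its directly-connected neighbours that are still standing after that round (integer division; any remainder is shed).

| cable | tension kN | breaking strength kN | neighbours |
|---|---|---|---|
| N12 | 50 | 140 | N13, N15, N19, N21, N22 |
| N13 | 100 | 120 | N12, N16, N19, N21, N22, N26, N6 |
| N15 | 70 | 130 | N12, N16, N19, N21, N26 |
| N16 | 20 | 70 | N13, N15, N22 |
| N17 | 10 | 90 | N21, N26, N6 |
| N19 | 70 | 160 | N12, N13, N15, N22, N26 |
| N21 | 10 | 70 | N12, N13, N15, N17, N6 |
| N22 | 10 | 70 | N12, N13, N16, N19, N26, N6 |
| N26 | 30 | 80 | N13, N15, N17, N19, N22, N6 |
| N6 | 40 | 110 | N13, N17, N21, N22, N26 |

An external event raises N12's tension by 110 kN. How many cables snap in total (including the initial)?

2

Round 1 — N12 at 160 > 140. N12 snaps.
  N12 sheds 160 kN to N13, N15, N19, N21, N22: 32 each.
    N13: 100+32 = 132 > 120
    N15: 70+32 = 102 ≤ 130
    N19: 70+32 = 102 ≤ 160
    N21: 10+32 = 42 ≤ 70
    N22: 10+32 = 42 ≤ 70
Round 2 — N13 snaps.
  N13 sheds 132 kN to N16, N19, N21, N22, N26, N6: 22 each.
    N16: 20+22 = 42 ≤ 70
    N19: 102+22 = 124 ≤ 160
    N21: 42+22 = 64 ≤ 70
    N22: 42+22 = 64 ≤ 70
    N26: 30+22 = 52 ≤ 80
    N6: 40+22 = 62 ≤ 110
No further breaks.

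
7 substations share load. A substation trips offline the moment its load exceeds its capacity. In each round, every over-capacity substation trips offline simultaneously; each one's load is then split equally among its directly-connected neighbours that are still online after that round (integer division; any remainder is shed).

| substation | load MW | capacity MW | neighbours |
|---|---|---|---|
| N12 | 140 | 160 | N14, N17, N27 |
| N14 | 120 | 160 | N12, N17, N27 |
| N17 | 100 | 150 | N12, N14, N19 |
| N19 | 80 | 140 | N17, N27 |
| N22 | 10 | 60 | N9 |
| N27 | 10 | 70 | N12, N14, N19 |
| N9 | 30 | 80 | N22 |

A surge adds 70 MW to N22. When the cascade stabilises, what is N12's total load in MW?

140

Round 1 — N22 at 80 > 60. N22 trips offline.
  N22 sheds 80 MW to N9: 80 each.
    N9: 30+80 = 110 > 80
Round 2 — N9 trips offline.
  N9 sheds 110 MW: no online neighbours, lost.
No further trips.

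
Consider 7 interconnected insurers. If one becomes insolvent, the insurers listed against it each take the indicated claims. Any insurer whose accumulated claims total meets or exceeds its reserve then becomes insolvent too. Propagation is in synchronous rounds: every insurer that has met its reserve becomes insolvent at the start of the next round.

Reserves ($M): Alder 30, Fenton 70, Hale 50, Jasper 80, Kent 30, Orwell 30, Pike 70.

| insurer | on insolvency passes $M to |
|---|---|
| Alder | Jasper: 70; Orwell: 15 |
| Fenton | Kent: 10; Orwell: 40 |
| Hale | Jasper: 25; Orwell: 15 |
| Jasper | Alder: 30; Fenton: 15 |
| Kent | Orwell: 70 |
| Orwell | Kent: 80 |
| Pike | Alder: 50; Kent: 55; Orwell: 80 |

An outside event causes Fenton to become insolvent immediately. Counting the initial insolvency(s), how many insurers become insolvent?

3

Round 1 — Fenton becomes insolvent (initial).
  Kent: +10 → 10 < 30
  Orwell: +40 → 40 ≥ 30
Round 2 — Orwell becomes insolvent.
  Kent: +80 → 90 ≥ 30
Round 3 — Kent becomes insolvent.
No further insolvencies.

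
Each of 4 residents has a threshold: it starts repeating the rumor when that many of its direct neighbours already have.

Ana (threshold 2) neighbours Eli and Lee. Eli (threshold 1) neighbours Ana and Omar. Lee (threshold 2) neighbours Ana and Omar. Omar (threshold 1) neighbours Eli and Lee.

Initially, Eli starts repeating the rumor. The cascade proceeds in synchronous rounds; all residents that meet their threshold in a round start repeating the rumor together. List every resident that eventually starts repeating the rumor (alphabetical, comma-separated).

Eli, Omar

Round 1 — Eli starts repeating the rumor (initial).
Round 2 — checking thresholds:
  Ana: 1 of 2 neighbours < 2, holds.
  Omar: 1 of 2 neighbours ≥ 1, starts repeating the rumor.
Round 3 — no new spreads; cascade stops.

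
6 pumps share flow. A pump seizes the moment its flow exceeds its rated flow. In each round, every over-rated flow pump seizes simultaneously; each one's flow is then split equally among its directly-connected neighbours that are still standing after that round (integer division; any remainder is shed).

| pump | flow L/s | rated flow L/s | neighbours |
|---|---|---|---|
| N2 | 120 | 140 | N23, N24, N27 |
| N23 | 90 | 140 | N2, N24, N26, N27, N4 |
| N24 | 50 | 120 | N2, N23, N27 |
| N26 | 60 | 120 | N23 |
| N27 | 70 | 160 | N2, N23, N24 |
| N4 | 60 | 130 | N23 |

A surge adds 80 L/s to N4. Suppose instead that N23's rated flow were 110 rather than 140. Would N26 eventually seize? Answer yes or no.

With N23's rated flow at 110:
Round 1 — N4 at 140 > 130. N4 seizes.
  N4 sheds 140 L/s to N23: 140 each.
    N23: 90+140 = 230 > 110
Round 2 — N23 seizes.
  N23 sheds 230 L/s to N2, N24, N26, N27: 57 each (2 lost).
    N2: 120+57 = 177 > 140
    N24: 50+57 = 107 ≤ 120
    N26: 60+57 = 117 ≤ 120
    N27: 70+57 = 127 ≤ 160
Round 3 — N2 seizes.
  N2 sheds 177 L/s to N24, N27: 88 each (1 lost).
    N24: 107+88 = 195 > 120
    N27: 127+88 = 215 > 160
Round 4 — N24, N27 seize.
  N24 sheds 195 L/s: no online neighbours, lost.
  N27 sheds 215 L/s: no online neighbours, lost.
No further seizures.

no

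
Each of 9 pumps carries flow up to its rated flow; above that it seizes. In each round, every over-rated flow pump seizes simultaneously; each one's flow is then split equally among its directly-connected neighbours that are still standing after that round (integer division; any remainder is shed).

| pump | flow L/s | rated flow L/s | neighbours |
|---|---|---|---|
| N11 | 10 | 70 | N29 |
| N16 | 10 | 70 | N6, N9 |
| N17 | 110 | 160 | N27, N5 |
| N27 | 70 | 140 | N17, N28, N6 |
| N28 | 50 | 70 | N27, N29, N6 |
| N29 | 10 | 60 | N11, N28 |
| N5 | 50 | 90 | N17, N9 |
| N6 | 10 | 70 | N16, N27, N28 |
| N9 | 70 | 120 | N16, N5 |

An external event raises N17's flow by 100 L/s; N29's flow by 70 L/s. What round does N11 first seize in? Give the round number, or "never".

never

Round 1 — N17 at 210 > 160; N29 at 80 > 60. N17, N29 seize.
  N17 sheds 210 L/s to N27, N5: 105 each.
    N27: 70+105 = 175 > 140
    N5: 50+105 = 155 > 90
  N29 sheds 80 L/s to N11, N28: 40 each.
    N11: 10+40 = 50 ≤ 70
    N28: 50+40 = 90 > 70
Round 2 — N27, N28, N5 seize.
  N27 sheds 175 L/s to N6: 175 each.
    N6: 10+175 = 185 > 70
  N28 sheds 90 L/s to N6: 90 each.
    N6: 185+90 = 275 > 70
  N5 sheds 155 L/s to N9: 155 each.
    N9: 70+155 = 225 > 120
Round 3 — N6, N9 seize.
  N6 sheds 275 L/s to N16: 275 each.
    N16: 10+275 = 285 > 70
  N9 sheds 225 L/s to N16: 225 each.
    N16: 285+225 = 510 > 70
Round 4 — N16 seizes.
  N16 sheds 510 L/s: no online neighbours, lost.
No further seizures.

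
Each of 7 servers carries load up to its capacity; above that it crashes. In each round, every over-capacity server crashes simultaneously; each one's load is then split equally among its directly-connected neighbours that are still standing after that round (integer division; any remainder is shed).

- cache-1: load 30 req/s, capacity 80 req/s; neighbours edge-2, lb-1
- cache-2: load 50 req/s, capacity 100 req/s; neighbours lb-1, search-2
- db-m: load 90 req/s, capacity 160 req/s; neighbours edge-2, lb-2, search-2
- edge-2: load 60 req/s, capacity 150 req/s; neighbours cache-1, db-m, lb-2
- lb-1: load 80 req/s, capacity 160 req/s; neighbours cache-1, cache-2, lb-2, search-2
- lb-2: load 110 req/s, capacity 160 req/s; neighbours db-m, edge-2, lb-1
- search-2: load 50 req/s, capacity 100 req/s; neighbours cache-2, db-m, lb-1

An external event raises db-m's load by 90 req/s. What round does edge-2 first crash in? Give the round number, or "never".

Round 1 — db-m at 180 > 160. db-m crashes.
  db-m sheds 180 req/s to edge-2, lb-2, search-2: 60 each.
    edge-2: 60+60 = 120 ≤ 150
    lb-2: 110+60 = 170 > 160
    search-2: 50+60 = 110 > 100
Round 2 — lb-2, search-2 crash.
  lb-2 sheds 170 req/s to edge-2, lb-1: 85 each.
    edge-2: 120+85 = 205 > 150
    lb-1: 80+85 = 165 > 160
  search-2 sheds 110 req/s to cache-2, lb-1: 55 each.
    cache-2: 50+55 = 105 > 100
    lb-1: 165+55 = 220 > 160
Round 3 — cache-2, edge-2, lb-1 crash.
  cache-2 sheds 105 req/s: no online neighbours, lost.
  edge-2 sheds 205 req/s to cache-1: 205 each.
    cache-1: 30+205 = 235 > 80
  lb-1 sheds 220 req/s to cache-1: 220 each.
    cache-1: 235+220 = 455 > 80
Round 4 — cache-1 crashes.
  cache-1 sheds 455 req/s: no online neighbours, lost.
No further crashes.

3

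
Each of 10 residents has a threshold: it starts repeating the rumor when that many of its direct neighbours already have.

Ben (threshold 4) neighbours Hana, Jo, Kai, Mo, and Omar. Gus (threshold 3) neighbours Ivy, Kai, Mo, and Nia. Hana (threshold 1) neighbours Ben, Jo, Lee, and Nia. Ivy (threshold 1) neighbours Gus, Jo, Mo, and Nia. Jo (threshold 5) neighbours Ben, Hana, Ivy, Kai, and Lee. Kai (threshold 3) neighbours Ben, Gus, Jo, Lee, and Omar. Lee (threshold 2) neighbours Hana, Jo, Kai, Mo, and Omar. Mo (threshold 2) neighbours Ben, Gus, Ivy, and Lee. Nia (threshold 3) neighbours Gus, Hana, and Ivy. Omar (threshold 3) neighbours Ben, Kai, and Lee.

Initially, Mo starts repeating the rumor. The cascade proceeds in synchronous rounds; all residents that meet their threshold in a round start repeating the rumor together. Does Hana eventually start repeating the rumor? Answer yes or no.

Round 1 — Mo starts repeating the rumor (initial).
Round 2 — checking thresholds:
  Ben: 1 of 5 neighbours < 4, not yet.
  Gus: 1 of 4 neighbours < 3, not yet.
  Ivy: 1 of 4 neighbours ≥ 1, starts repeating the rumor.
  Lee: 1 of 5 neighbours < 2, not yet.
Round 3 — no new spreads; cascade stops.

no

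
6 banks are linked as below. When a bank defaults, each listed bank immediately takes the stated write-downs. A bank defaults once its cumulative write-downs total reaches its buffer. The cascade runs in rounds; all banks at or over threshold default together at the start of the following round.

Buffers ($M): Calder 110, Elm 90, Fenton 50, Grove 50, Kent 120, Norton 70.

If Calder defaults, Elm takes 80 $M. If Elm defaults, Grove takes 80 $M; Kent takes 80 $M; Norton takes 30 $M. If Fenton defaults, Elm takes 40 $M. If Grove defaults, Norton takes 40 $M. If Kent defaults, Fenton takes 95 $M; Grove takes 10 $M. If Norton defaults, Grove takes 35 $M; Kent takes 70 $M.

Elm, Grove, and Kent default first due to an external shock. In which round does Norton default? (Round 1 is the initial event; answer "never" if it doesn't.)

2

Round 1 — Elm, Grove, Kent default (initial).
  Fenton: +95 → 95 ≥ 50
  Norton: +30+40 → 70 ≥ 70
Round 2 — Fenton, Norton default.
No further defaults.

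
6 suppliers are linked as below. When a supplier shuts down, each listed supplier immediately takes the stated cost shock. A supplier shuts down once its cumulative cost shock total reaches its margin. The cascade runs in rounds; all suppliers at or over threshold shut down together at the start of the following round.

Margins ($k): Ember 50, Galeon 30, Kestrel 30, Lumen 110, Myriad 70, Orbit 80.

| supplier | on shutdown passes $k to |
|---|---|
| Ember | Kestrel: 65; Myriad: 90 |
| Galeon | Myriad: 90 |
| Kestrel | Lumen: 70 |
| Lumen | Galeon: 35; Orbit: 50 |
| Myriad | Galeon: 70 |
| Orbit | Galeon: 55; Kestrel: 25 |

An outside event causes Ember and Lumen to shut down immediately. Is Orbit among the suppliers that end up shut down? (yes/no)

no

Round 1 — Ember, Lumen shut down (initial).
  Galeon: +35 → 35 ≥ 30
  Kestrel: +65 → 65 ≥ 30
  Myriad: +90 → 90 ≥ 70
  Orbit: +50 → 50 < 80
Round 2 — Galeon, Kestrel, Myriad shut down.
No further shutdowns.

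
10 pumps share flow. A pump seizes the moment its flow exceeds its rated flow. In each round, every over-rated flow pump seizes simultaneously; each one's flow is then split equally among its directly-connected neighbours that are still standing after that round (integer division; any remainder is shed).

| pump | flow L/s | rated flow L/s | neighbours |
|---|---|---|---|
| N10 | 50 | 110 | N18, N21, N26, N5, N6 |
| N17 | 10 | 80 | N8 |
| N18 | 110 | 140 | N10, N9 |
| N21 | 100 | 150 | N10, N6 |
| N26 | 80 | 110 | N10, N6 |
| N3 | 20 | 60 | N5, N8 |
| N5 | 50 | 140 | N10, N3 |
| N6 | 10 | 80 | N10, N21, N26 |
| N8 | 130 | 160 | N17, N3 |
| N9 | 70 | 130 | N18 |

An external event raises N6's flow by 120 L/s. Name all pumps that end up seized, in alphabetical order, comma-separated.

N10, N18, N21, N26, N6, N9

Round 1 — N6 at 130 > 80. N6 seizes.
  N6 sheds 130 L/s to N10, N21, N26: 43 each (1 lost).
    N10: 50+43 = 93 ≤ 110
    N21: 100+43 = 143 ≤ 150
    N26: 80+43 = 123 > 110
Round 2 — N26 seizes.
  N26 sheds 123 L/s to N10: 123 each.
    N10: 93+123 = 216 > 110
Round 3 — N10 seizes.
  N10 sheds 216 L/s to N18, N21, N5: 72 each.
    N18: 110+72 = 182 > 140
    N21: 143+72 = 215 > 150
    N5: 50+72 = 122 ≤ 140
Round 4 — N18, N21 seize.
  N18 sheds 182 L/s to N9: 182 each.
    N9: 70+182 = 252 > 130
  N21 sheds 215 L/s: no online neighbours, lost.
Round 5 — N9 seizes.
  N9 sheds 252 L/s: no online neighbours, lost.
No further seizures.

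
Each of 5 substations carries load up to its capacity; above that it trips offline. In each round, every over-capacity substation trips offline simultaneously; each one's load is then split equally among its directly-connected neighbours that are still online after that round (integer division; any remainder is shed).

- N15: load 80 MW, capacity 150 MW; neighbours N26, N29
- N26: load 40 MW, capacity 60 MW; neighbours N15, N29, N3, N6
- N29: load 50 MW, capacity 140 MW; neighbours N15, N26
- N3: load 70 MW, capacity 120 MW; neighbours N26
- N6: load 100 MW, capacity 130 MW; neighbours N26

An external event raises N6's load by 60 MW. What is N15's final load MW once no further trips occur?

Round 1 — N6 at 160 > 130. N6 trips offline.
  N6 sheds 160 MW to N26: 160 each.
    N26: 40+160 = 200 > 60
Round 2 — N26 trips offline.
  N26 sheds 200 MW to N15, N29, N3: 66 each (2 lost).
    N15: 80+66 = 146 ≤ 150
    N29: 50+66 = 116 ≤ 140
    N3: 70+66 = 136 > 120
Round 3 — N3 trips offline.
  N3 sheds 136 MW: no online neighbours, lost.
No further trips.

146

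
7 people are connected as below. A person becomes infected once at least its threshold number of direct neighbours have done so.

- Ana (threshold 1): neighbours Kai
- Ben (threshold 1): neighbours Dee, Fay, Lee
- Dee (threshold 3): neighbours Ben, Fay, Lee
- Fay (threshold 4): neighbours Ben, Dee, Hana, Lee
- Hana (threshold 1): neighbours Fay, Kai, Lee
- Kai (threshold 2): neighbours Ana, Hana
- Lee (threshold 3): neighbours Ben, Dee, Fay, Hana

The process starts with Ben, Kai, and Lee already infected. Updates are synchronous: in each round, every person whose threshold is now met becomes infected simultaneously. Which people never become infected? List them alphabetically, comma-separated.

Round 1 — Ben, Kai, Lee become infected (initial).
Round 2 — checking thresholds:
  Ana: 1 of 1 neighbours ≥ 1, becomes infected.
  Dee: 2 of 3 neighbours < 3, below threshold.
  Fay: 2 of 4 neighbours < 4, below threshold.
  Hana: 2 of 3 neighbours ≥ 1, becomes infected.
Round 3 — no new infections; cascade stops.

Dee, Fay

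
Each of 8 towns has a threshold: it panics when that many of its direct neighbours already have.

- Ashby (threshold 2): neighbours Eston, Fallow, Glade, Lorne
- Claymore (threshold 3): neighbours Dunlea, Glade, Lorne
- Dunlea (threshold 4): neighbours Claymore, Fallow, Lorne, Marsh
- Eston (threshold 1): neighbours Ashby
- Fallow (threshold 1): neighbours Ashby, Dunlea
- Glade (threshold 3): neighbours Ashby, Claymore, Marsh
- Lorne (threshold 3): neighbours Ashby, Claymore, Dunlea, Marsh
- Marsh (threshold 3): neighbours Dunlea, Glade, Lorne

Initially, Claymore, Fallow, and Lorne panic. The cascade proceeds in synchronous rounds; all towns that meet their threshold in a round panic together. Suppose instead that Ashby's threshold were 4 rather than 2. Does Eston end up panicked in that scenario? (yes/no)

With Ashby's threshold at 4:
Round 1 — Claymore, Fallow, Lorne panic (initial).
Round 2 — no new panics; cascade stops.

no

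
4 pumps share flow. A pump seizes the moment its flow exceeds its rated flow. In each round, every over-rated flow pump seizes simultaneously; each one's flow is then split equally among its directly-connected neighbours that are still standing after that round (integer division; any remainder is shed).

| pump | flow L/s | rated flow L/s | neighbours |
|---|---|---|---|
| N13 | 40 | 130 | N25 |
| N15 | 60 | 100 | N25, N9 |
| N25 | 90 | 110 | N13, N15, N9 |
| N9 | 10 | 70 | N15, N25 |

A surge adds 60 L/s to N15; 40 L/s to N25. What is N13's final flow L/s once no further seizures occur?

Round 1 — N15 at 120 > 100; N25 at 130 > 110. N15, N25 seize.
  N15 sheds 120 L/s to N9: 120 each.
    N9: 10+120 = 130 > 70
  N25 sheds 130 L/s to N13, N9: 65 each.
    N13: 40+65 = 105 ≤ 130
    N9: 130+65 = 195 > 70
Round 2 — N9 seizes.
  N9 sheds 195 L/s: no online neighbours, lost.
No further seizures.

105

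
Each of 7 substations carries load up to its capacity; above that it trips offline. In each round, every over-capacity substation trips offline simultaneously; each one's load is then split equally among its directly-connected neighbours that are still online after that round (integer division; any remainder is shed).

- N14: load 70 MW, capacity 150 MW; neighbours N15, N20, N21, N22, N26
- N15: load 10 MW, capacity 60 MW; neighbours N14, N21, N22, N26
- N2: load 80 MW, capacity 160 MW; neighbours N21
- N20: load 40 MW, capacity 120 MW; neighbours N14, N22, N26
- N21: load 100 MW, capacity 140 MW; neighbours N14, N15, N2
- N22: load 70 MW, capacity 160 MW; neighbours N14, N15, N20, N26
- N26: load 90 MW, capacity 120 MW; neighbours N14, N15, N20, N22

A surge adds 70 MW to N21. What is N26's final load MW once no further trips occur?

112

Round 1 — N21 at 170 > 140. N21 trips offline.
  N21 sheds 170 MW to N14, N15, N2: 56 each (2 lost).
    N14: 70+56 = 126 ≤ 150
    N15: 10+56 = 66 > 60
    N2: 80+56 = 136 ≤ 160
Round 2 — N15 trips offline.
  N15 sheds 66 MW to N14, N22, N26: 22 each.
    N14: 126+22 = 148 ≤ 150
    N22: 70+22 = 92 ≤ 160
    N26: 90+22 = 112 ≤ 120
No further trips.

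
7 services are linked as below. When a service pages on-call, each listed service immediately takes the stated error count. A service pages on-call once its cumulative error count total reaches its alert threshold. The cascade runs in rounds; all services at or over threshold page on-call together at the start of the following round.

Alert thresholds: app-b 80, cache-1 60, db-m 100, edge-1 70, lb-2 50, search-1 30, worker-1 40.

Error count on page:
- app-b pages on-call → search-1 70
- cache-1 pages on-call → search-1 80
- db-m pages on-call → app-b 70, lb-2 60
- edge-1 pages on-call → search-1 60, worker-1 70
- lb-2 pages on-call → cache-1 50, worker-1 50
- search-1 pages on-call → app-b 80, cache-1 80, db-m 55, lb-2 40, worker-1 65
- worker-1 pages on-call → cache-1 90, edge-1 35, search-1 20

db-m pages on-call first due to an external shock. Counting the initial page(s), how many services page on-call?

Round 1 — db-m pages on-call (initial).
  app-b: +70 → 70 < 80
  lb-2: +60 → 60 ≥ 50
Round 2 — lb-2 pages on-call.
  cache-1: +50 → 50 < 60
  worker-1: +50 → 50 ≥ 40
Round 3 — worker-1 pages on-call.
  cache-1: +90 → 140 ≥ 60
  edge-1: +35 → 35 < 70
  search-1: +20 → 20 < 30
Round 4 — cache-1 pages on-call.
  search-1: +80 → 100 ≥ 30
Round 5 — search-1 pages on-call.
  app-b: +80 → 150 ≥ 80
Round 6 — app-b pages on-call.
No further pages.

6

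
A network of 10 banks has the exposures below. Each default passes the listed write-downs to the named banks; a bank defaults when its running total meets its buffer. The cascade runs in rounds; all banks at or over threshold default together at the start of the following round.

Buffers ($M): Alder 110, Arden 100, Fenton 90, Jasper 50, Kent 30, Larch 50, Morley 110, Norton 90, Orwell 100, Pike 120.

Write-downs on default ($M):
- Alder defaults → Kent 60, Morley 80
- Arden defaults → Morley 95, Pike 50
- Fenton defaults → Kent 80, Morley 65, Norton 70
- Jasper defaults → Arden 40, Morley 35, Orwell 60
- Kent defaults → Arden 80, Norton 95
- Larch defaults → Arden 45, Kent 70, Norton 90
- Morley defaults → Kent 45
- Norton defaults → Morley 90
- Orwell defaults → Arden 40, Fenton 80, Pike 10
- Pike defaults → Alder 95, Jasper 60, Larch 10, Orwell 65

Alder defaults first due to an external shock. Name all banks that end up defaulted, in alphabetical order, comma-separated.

Alder, Kent, Morley, Norton

Round 1 — Alder defaults (initial).
  Kent: +60 → 60 ≥ 30
  Morley: +80 → 80 < 110
Round 2 — Kent defaults.
  Arden: +80 → 80 < 100
  Norton: +95 → 95 ≥ 90
Round 3 — Norton defaults.
  Morley: +90 → 170 ≥ 110
Round 4 — Morley defaults.
No further defaults.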